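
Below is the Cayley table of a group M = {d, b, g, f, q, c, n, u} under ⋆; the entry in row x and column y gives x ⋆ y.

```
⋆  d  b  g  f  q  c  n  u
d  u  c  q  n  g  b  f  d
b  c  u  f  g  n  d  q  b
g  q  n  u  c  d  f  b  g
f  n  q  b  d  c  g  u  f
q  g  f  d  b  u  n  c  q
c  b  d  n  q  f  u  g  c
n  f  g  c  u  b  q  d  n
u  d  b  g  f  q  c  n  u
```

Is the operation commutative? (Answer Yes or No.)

n ⋆ g = c but g ⋆ n = b.
Since n and g do not commute, M is not abelian.

No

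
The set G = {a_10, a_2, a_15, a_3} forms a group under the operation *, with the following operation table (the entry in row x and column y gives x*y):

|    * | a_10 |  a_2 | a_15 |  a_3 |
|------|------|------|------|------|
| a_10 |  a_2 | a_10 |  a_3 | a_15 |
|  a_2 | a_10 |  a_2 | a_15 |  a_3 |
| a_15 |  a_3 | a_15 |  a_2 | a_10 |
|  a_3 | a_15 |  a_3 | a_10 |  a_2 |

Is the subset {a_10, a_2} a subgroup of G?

{a_10, a_2} contains the identity a_2.
Checking products: every product of two elements of {a_10, a_2} (read from the table) lies in {a_10, a_2}, so the set is closed.
In a finite group, a nonempty closed subset is a subgroup. So {a_10, a_2} ≤ G.

Yes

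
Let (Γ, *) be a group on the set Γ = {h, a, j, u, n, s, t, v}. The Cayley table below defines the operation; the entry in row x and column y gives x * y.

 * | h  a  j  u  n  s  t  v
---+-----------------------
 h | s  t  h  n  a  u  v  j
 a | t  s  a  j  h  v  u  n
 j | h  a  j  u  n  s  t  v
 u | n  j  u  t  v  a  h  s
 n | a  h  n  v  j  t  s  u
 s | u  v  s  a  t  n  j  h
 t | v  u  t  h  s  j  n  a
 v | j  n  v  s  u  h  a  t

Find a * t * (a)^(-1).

The identity is j. In row a, the entry j sits in column u, so a^(-1) = u.
a * t = u
u * u = t

t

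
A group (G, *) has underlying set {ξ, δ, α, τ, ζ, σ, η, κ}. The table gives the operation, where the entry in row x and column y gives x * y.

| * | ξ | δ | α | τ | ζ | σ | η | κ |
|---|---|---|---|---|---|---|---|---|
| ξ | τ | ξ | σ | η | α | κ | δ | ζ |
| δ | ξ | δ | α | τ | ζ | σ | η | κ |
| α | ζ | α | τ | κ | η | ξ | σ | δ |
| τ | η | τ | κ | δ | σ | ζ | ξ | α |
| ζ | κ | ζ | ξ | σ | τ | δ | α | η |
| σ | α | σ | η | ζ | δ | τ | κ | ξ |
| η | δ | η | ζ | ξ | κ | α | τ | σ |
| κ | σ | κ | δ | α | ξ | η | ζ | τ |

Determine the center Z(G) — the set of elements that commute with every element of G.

{δ, τ}

An element z is central iff its row equals its column in the table.
For ζ: ζ * ξ = κ ≠ α = ξ * ζ, so ζ ∉ Z.
Checking each element this way leaves Z(G) = {δ, τ}.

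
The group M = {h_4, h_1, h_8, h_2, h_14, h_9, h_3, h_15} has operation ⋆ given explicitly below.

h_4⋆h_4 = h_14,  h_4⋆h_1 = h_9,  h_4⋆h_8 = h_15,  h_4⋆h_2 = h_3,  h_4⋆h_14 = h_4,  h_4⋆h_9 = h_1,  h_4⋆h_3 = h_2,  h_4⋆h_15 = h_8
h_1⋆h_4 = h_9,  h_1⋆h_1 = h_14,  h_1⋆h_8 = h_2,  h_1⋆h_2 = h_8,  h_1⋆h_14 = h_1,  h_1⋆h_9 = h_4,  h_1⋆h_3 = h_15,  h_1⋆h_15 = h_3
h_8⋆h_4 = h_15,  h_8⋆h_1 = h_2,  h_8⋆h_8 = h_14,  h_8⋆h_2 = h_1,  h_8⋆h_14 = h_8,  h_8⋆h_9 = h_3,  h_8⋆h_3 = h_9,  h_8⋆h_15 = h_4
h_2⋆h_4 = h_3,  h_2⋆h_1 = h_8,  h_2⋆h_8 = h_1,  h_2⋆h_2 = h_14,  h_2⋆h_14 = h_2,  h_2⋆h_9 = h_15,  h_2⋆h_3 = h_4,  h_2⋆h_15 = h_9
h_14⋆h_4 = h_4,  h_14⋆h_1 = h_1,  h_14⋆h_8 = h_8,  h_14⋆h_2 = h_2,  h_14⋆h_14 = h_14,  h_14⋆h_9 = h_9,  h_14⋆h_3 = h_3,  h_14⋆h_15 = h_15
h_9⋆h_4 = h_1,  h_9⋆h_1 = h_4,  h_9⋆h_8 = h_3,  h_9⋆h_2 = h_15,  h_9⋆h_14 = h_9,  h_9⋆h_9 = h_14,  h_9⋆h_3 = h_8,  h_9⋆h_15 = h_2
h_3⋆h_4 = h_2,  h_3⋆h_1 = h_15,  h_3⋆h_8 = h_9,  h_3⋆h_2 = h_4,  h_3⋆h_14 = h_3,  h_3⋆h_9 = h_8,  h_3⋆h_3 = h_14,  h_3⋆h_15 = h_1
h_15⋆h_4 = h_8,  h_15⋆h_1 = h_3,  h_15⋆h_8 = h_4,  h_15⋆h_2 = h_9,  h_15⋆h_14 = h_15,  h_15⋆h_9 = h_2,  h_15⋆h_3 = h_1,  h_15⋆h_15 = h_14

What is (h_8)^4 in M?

h_14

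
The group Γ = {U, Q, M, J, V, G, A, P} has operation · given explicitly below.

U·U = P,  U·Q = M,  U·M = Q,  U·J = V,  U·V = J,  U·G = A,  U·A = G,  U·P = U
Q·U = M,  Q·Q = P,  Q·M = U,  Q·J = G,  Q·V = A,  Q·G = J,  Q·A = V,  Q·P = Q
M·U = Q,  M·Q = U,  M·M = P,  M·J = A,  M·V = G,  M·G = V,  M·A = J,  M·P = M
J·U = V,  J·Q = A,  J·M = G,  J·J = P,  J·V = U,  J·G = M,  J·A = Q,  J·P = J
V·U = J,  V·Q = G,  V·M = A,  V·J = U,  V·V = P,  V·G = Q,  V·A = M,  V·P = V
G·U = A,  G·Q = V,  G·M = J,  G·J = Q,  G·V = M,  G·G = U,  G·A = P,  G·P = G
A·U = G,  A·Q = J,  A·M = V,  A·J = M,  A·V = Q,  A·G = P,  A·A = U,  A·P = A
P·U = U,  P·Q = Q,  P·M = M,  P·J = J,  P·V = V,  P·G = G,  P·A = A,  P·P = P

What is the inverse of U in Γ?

First locate the identity: row P matches the header, so P is the identity.
Scan row U for P: U·U = P. Hence U^(-1) = U.

U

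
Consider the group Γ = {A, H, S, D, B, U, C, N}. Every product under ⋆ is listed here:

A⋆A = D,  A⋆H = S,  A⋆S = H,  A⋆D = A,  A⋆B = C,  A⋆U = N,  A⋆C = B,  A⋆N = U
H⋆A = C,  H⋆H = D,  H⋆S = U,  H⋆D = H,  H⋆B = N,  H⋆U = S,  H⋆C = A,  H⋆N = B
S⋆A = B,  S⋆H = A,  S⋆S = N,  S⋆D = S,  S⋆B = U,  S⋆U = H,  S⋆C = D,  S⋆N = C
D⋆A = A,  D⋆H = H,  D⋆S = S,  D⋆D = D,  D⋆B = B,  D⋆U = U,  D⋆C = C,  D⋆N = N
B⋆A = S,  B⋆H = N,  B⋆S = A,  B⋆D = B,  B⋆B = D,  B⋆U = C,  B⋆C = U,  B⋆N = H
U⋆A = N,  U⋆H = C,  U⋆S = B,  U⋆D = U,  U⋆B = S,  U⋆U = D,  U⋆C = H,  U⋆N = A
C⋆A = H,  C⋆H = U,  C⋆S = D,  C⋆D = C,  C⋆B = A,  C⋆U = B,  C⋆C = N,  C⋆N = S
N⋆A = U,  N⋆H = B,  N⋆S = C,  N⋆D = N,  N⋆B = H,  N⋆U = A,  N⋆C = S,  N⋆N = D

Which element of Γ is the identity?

D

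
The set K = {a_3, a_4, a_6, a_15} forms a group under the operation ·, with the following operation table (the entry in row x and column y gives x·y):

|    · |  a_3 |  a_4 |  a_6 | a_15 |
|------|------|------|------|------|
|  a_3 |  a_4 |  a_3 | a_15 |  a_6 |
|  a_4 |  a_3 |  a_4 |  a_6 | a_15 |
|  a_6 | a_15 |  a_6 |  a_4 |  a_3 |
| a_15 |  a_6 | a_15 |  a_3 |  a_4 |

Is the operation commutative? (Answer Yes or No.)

Yes

Check whether the table is symmetric across its main diagonal.
Every entry (row x, col y) equals the entry (row y, col x), so K is abelian.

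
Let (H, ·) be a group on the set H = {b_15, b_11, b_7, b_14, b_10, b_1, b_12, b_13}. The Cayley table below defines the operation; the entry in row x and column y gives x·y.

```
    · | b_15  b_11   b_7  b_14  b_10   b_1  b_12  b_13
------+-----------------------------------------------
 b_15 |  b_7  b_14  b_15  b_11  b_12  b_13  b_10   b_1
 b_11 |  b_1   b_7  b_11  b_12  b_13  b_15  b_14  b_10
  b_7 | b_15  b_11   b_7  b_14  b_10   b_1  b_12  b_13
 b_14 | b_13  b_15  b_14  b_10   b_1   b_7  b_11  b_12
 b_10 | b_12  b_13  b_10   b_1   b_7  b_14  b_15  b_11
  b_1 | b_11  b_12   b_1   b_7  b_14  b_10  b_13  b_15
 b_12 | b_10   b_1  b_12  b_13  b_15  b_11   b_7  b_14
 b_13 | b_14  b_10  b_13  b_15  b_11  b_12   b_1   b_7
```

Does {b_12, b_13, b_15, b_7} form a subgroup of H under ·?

No

b_13·b_12 = b_1, which is not in {b_12, b_13, b_15, b_7}.
The subset is not closed under ·, so it is not a subgroup.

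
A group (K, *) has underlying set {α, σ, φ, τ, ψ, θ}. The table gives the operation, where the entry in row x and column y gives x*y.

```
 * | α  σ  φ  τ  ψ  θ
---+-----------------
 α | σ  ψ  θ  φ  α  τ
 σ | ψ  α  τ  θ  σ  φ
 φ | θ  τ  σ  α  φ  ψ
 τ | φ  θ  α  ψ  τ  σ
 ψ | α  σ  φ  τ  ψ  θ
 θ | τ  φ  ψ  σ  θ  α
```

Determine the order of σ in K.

The identity element is ψ (its row matches the header).
σ^1 = σ
σ^2 = σ*σ = α
σ^3 = α*σ = ψ
The first power of σ equal to the identity is σ^3, so ord(σ) = 3.

3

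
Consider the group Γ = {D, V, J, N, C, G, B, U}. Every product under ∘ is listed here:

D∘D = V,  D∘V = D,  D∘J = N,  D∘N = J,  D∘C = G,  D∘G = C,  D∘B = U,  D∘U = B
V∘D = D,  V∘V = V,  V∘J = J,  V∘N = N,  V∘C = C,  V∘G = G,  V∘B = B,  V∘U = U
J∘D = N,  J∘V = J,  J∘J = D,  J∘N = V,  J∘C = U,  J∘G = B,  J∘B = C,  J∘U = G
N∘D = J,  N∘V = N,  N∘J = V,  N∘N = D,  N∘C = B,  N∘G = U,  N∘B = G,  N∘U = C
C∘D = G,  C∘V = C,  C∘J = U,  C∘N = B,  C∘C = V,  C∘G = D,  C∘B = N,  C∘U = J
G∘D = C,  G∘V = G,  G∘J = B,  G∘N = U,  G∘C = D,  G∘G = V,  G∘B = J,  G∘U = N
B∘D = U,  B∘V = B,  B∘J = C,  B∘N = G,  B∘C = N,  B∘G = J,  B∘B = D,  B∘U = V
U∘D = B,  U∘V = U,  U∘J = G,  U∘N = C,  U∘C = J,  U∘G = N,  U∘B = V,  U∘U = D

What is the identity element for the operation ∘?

The identity e satisfies e ∘ x = x for all x, so its row in the table reproduces the column headers.
Row V reads: D, V, J, N, C, G, B, U — exactly the header order. So V is the identity.

V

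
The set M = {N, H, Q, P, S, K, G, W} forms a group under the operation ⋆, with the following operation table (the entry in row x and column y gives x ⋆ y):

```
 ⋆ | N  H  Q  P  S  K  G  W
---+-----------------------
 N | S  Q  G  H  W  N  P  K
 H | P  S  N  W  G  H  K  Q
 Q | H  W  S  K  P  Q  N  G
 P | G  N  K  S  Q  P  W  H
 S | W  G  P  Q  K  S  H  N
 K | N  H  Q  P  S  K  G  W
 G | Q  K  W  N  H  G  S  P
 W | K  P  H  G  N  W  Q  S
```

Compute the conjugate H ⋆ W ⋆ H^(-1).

N

The identity is K. In row H, the entry K sits in column G, so H^(-1) = G.
H ⋆ W = Q
Q ⋆ G = N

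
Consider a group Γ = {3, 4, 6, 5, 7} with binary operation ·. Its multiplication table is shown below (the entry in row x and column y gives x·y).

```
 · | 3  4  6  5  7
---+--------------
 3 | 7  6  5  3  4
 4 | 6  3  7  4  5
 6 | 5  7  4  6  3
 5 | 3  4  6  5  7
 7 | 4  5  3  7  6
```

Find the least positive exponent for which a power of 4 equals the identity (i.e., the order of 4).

The identity element is 5 (its row matches the header).
4^1 = 4
4^2 = 4·4 = 3
4^3 = 3·4 = 6
4^4 = 6·4 = 7
4^5 = 7·4 = 5
The first power of 4 equal to the identity is 4^5, so ord(4) = 5.

5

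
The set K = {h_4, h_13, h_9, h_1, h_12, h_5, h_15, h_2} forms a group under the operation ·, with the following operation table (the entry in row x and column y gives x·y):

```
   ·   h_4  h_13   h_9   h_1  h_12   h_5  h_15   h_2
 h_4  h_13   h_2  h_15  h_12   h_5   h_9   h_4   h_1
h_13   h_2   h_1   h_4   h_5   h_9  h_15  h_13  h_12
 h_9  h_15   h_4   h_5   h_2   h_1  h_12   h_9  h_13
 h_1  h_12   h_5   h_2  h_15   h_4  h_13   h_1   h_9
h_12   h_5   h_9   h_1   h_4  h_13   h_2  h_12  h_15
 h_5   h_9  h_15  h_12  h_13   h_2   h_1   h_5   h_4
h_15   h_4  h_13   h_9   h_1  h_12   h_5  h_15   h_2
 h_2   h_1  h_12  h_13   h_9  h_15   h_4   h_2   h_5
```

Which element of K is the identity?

The identity e satisfies e·x = x for all x, so its row in the table reproduces the column headers.
Row h_15 reads: h_4, h_13, h_9, h_1, h_12, h_5, h_15, h_2 — exactly the header order. So h_15 is the identity.

h_15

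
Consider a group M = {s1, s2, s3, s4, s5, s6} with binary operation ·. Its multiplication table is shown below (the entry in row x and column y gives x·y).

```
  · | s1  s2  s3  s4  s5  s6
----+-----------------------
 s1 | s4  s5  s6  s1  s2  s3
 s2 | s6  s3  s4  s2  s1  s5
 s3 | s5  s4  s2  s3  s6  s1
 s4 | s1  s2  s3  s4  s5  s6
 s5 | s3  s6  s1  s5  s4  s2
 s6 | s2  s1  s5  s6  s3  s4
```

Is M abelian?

No

s3·s6 = s1 but s6·s3 = s5.
Since s3 and s6 do not commute, M is not abelian.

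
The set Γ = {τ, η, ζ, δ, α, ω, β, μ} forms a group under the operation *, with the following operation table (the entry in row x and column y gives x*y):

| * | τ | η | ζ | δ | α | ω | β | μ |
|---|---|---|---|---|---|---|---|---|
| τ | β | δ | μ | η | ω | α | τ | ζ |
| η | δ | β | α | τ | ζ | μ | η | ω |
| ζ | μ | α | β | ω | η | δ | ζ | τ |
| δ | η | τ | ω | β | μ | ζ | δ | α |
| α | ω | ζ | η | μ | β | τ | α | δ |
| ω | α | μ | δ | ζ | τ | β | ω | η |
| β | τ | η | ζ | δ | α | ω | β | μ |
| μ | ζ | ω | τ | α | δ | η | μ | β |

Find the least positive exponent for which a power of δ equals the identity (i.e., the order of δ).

The identity element is β (its row matches the header).
δ^1 = δ
δ^2 = δ*δ = β
The first power of δ equal to the identity is δ^2, so ord(δ) = 2.

2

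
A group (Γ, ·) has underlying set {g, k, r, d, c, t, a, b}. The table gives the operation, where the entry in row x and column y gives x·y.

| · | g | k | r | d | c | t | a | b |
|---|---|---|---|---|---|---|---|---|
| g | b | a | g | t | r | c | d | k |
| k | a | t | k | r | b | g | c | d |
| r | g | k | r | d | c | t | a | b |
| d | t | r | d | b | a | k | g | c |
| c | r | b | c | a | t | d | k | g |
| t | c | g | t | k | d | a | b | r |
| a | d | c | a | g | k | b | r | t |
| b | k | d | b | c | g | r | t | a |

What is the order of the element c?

The identity element is r (its row matches the header).
c^1 = c
c^2 = c·c = t
c^3 = t·c = d
c^4 = d·c = a
c^5 = a·c = k
c^6 = k·c = b
c^7 = b·c = g
c^8 = g·c = r
The first power of c equal to the identity is c^8, so ord(c) = 8.

8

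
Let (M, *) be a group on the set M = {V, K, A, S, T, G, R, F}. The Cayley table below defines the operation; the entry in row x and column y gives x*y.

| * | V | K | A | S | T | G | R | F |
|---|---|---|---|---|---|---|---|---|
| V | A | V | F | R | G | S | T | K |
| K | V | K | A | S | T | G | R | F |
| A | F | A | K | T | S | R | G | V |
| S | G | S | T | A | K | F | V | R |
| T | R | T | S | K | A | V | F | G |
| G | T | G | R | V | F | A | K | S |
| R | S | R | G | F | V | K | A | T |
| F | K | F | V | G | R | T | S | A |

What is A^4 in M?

K

A^1 = A
A^2 = A*A = K
A^3 = K*A = A
A^4 = A*A = K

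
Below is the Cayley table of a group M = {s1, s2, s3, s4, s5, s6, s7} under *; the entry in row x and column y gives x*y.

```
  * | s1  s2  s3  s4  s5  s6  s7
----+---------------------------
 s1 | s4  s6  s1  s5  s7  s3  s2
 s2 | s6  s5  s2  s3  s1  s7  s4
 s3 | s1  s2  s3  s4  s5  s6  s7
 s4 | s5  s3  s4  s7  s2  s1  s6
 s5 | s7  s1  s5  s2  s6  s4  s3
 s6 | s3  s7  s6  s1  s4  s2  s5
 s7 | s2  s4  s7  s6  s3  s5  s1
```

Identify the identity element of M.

The identity e satisfies e*x = x for all x, so its row in the table reproduces the column headers.
Row s3 reads: s1, s2, s3, s4, s5, s6, s7 — exactly the header order. So s3 is the identity.

s3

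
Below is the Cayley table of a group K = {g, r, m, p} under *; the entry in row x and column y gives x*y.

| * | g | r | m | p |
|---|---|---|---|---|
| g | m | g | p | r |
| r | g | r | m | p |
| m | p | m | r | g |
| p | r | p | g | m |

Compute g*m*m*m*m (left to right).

g*m = p
p*m = g
g*m = p
p*m = g

g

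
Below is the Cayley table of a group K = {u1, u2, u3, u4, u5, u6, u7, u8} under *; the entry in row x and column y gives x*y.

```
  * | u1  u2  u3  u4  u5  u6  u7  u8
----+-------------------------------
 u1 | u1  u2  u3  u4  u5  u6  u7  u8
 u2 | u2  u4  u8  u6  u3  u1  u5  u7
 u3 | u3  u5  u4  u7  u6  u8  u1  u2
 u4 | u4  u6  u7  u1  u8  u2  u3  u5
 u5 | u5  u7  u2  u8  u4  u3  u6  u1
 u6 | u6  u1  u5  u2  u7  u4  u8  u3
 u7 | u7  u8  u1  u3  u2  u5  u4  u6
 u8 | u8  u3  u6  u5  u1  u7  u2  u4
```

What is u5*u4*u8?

u4

u5*u4 = u8
u8*u8 = u4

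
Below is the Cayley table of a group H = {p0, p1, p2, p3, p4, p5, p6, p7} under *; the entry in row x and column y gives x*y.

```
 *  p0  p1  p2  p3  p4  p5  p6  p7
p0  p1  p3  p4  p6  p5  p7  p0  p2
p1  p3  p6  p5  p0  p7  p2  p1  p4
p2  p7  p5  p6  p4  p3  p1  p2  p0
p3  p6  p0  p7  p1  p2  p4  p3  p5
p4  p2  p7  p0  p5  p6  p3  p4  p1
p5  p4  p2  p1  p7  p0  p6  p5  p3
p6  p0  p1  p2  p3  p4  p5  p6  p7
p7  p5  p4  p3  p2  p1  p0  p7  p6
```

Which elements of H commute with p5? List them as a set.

{p1, p2, p5, p6}

Compare row p5 with column p5 entry by entry.
p2*p5 = p1 = p5*p2, so p2 commutes with p5.
p0*p5 = p7 but p5*p0 = p4, so p0 does not.
Collecting the elements that commute with p5: C(p5) = {p1, p2, p5, p6}.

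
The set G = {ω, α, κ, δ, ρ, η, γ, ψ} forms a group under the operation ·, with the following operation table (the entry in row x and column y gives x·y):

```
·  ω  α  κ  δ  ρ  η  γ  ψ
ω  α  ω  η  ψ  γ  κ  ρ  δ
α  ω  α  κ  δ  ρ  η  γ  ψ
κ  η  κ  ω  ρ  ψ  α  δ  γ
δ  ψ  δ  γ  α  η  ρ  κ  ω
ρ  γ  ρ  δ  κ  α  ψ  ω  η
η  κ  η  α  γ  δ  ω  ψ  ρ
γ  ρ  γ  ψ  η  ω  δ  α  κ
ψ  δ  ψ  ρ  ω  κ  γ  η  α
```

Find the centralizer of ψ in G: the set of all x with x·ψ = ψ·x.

Compare row ψ with column ψ entry by entry.
ω·ψ = δ = ψ·ω, so ω commutes with ψ.
η·ψ = ρ but ψ·η = γ, so η does not.
Collecting the elements that commute with ψ: C(ψ) = {α, δ, ψ, ω}.

{α, δ, ψ, ω}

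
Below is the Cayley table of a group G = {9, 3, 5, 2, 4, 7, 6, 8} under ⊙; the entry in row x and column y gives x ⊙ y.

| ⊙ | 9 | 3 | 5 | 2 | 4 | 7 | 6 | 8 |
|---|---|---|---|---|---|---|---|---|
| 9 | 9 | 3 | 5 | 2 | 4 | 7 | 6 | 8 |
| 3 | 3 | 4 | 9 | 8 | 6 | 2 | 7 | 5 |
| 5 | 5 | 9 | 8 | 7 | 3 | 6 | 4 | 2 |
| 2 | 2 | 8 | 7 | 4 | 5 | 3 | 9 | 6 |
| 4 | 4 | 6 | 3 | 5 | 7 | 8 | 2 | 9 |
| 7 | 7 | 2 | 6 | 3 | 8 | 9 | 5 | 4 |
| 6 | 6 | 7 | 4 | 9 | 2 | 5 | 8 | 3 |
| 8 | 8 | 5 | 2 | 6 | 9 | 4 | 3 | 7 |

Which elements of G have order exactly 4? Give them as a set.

Identity is 9. Compute the order of each non-identity element by repeated multiplication:
  3: 3 → 4 → 6 → 7 → 2 → 8 → 5 → 9  (order 8)
  5: 5 → 8 → 2 → 7 → 6 → 4 → 3 → 9  (order 8)
  2: 2 → 4 → 5 → 7 → 3 → 8 → 6 → 9  (order 8)
  4: 4 → 7 → 8 → 9  (order 4)
  7: 7 → 9  (order 2)
  6: 6 → 8 → 3 → 7 → 5 → 4 → 2 → 9  (order 8)
  8: 8 → 7 → 4 → 9  (order 4)
Elements of order 4: {4, 8}.
(Structurally, G here is isomorphic to the cyclic group Z_8.)

{4, 8}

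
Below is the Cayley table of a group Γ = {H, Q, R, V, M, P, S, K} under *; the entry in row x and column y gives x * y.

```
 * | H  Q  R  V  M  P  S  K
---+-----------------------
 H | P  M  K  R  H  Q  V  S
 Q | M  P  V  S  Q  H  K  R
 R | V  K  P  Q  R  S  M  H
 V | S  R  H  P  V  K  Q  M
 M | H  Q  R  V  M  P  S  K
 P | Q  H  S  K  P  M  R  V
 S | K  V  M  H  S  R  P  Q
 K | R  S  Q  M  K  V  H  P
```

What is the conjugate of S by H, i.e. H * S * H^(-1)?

The identity is M. In row H, the entry M sits in column Q, so H^(-1) = Q.
H * S = V
V * Q = R
(Structurally, Γ here is isomorphic to the quaternion group Q_8.)

R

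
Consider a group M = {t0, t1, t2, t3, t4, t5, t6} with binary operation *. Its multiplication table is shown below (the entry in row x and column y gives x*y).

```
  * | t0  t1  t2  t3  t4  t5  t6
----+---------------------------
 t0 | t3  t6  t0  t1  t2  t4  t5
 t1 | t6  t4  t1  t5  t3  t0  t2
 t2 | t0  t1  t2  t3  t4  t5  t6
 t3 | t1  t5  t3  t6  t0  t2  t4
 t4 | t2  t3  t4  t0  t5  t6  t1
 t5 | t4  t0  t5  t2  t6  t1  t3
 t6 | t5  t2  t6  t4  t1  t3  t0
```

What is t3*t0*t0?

t6

t3*t0 = t1
t1*t0 = t6
(Structurally, M here is isomorphic to the cyclic group Z_7.)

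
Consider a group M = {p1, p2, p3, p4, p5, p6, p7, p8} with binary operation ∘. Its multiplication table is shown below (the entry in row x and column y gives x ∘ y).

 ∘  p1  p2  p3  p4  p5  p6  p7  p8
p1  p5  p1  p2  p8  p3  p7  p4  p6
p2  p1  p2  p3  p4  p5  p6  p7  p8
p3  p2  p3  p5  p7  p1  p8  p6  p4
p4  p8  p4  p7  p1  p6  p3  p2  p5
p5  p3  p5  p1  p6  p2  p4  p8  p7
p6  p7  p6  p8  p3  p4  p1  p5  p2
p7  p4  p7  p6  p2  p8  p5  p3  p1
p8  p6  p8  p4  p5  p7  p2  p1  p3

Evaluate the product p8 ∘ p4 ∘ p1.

p8 ∘ p4 = p5
p5 ∘ p1 = p3

p3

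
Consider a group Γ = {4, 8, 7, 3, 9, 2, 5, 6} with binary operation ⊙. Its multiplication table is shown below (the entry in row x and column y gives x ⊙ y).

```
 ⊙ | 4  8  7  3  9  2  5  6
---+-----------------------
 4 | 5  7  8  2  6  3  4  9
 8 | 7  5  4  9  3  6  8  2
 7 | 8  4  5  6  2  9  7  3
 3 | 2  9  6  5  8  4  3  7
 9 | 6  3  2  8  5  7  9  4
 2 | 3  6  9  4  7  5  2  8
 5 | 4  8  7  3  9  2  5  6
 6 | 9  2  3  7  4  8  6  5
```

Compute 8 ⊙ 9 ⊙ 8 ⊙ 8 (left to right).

8 ⊙ 9 = 3
3 ⊙ 8 = 9
9 ⊙ 8 = 3

3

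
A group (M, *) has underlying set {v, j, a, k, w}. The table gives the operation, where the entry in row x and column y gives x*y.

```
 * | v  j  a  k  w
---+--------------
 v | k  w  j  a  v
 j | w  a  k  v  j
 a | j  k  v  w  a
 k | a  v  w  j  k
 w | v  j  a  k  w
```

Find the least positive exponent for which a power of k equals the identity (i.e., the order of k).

The identity element is w (its row matches the header).
k^1 = k
k^2 = k*k = j
k^3 = j*k = v
k^4 = v*k = a
k^5 = a*k = w
The first power of k equal to the identity is k^5, so ord(k) = 5.

5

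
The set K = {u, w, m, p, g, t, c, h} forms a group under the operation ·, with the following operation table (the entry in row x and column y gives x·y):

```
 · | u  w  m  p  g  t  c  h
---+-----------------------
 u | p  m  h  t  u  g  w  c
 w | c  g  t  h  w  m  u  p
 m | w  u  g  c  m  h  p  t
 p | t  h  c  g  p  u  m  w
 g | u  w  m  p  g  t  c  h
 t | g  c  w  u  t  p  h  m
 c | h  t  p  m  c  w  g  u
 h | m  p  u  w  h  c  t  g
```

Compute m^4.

g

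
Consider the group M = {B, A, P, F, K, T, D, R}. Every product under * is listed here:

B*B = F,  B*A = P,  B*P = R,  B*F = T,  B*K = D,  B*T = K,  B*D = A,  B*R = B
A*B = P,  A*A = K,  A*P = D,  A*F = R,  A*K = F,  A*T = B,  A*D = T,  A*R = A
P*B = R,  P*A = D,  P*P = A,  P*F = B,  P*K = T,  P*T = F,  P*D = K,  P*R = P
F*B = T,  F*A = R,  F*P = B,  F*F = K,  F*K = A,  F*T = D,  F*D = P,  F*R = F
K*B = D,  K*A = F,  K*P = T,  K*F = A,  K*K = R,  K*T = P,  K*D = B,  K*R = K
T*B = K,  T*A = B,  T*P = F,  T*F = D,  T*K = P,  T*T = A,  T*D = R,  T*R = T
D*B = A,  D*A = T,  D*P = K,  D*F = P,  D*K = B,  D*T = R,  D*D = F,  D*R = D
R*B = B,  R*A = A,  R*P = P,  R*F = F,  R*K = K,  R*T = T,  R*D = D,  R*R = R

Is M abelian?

Check whether the table is symmetric across its main diagonal.
Every entry (row x, col y) equals the entry (row y, col x), so M is abelian.

Yes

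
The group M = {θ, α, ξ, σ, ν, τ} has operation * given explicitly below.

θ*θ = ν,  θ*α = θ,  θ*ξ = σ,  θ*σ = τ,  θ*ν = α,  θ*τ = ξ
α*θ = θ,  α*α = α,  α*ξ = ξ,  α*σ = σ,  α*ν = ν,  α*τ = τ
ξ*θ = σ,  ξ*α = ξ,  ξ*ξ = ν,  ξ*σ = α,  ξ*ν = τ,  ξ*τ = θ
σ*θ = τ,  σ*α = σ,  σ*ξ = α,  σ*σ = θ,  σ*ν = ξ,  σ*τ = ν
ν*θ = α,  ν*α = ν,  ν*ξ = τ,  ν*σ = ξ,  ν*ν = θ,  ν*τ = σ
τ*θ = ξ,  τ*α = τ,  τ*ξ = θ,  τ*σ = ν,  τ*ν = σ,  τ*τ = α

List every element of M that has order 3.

{θ, ν}

Identity is α. Compute the order of each non-identity element by repeated multiplication:
  θ: θ → ν → α  (order 3)
  ξ: ξ → ν → τ → θ → σ → α  (order 6)
  σ: σ → θ → τ → ν → ξ → α  (order 6)
  ν: ν → θ → α  (order 3)
  τ: τ → α  (order 2)
Elements of order 3: {θ, ν}.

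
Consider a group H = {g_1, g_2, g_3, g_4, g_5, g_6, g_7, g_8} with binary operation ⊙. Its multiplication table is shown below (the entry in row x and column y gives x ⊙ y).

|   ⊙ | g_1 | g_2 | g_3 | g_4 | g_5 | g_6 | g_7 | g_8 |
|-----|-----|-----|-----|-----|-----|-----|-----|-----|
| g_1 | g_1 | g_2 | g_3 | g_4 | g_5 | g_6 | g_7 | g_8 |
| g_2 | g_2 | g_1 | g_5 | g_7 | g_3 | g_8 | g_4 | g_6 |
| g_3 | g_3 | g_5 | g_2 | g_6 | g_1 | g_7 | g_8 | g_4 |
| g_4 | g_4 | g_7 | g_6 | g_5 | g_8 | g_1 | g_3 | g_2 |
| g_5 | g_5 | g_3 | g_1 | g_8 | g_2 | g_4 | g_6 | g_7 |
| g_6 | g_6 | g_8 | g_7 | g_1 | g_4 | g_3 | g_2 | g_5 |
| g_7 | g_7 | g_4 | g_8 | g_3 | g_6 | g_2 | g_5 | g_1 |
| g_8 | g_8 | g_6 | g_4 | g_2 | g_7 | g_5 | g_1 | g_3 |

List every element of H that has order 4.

{g_3, g_5}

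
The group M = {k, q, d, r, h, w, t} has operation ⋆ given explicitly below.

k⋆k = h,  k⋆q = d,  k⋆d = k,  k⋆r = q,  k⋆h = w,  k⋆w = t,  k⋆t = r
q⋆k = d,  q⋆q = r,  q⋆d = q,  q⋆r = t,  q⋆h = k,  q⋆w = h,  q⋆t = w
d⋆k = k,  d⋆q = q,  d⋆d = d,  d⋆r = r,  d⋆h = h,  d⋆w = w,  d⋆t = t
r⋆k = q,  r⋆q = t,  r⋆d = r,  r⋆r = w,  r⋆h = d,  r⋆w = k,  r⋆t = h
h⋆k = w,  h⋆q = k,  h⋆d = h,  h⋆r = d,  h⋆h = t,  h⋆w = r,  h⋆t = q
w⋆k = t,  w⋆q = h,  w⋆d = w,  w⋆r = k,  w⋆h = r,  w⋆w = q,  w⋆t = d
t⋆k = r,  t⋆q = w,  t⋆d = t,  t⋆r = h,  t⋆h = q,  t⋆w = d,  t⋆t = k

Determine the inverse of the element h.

First locate the identity: row d matches the header, so d is the identity.
Scan row h for d: h ⋆ r = d. Hence h^(-1) = r.

r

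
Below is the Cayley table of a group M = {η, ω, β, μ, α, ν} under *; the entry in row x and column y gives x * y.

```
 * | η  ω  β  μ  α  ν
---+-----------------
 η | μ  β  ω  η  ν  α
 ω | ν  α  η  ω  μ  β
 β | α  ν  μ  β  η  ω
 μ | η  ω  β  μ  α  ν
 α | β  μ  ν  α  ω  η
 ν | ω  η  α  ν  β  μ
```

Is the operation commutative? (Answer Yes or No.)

No

α * β = ν but β * α = η.
Since α and β do not commute, M is not abelian.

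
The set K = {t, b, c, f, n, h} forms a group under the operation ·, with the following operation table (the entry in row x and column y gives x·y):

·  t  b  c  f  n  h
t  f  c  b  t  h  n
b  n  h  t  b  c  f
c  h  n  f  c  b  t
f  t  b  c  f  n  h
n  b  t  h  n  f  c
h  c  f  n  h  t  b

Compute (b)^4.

b^1 = b
b^2 = b·b = h
b^3 = h·b = f
b^4 = f·b = b

b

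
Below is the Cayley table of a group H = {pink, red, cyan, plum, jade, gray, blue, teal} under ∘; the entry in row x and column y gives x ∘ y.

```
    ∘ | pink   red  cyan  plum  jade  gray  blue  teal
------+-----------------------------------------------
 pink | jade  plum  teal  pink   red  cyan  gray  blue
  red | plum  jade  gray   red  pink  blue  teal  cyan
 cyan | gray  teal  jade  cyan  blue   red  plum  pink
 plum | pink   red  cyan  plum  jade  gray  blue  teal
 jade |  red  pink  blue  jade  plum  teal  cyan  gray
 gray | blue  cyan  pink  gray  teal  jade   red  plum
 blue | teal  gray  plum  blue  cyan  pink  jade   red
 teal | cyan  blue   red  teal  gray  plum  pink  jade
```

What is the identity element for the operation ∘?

The identity e satisfies e ∘ x = x for all x, so its row in the table reproduces the column headers.
Row plum reads: pink, red, cyan, plum, jade, gray, blue, teal — exactly the header order. So plum is the identity.
(Structurally, H here is isomorphic to the quaternion group Q_8.)

plum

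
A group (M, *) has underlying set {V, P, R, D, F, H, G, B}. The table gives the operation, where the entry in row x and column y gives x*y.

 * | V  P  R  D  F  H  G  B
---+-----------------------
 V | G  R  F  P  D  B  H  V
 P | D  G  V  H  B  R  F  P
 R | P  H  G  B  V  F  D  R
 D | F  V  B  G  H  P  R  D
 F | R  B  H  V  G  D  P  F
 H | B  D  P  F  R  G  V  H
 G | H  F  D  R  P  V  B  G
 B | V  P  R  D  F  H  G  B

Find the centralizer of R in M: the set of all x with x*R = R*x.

{B, D, G, R}

Compare row R with column R entry by entry.
G*R = D = R*G, so G commutes with R.
F*R = H but R*F = V, so F does not.
Collecting the elements that commute with R: C(R) = {B, D, G, R}.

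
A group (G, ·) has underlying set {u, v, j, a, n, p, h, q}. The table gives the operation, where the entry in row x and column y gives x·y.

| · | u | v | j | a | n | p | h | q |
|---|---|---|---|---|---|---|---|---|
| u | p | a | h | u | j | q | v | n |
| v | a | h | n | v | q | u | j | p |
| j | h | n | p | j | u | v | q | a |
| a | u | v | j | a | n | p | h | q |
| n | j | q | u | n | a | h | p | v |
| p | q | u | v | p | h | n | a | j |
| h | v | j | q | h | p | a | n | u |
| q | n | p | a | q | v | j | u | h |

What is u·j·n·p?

n

u·j = h
h·n = p
p·p = n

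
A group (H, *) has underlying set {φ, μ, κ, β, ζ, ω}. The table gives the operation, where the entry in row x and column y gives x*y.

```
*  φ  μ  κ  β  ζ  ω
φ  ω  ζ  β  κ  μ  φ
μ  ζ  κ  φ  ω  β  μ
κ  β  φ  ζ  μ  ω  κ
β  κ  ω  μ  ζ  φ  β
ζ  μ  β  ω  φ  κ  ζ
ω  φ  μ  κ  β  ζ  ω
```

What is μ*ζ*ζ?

φ

μ*ζ = β
β*ζ = φ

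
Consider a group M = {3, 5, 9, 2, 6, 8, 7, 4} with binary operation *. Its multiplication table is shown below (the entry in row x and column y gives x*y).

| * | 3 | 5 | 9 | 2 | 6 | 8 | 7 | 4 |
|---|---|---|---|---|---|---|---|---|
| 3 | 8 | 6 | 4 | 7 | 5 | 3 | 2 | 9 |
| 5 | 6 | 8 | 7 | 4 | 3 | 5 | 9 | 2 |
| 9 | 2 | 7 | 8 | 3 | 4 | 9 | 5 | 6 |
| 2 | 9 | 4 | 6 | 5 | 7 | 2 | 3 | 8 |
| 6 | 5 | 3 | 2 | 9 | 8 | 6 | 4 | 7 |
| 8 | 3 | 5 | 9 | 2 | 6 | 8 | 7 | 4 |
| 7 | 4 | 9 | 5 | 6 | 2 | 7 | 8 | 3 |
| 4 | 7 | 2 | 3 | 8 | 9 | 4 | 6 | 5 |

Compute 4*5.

2

Read row 4, column 5: 4*5 = 2.
(Structurally, M here is isomorphic to the dihedral group D_4.)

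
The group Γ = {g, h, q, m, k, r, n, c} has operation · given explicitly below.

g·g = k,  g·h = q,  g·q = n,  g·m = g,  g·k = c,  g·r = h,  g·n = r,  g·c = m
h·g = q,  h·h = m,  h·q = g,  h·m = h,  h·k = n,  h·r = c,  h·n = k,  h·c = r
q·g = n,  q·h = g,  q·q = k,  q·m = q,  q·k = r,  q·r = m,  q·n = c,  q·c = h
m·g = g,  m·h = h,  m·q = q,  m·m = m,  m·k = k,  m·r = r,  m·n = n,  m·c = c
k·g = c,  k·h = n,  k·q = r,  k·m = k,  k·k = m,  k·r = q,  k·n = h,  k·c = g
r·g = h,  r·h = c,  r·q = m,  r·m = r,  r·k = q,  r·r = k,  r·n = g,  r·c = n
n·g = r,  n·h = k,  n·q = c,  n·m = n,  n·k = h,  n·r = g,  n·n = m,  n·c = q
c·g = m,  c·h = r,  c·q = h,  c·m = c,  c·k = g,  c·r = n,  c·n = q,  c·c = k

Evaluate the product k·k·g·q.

k·k = m
m·g = g
g·q = n

n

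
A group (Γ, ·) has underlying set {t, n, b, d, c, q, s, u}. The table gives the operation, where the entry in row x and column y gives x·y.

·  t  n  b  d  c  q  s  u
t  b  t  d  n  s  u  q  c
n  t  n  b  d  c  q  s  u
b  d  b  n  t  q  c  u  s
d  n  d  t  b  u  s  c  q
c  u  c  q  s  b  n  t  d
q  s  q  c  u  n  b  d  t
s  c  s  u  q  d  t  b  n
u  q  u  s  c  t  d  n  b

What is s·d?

q

Read row s, column d: s·d = q.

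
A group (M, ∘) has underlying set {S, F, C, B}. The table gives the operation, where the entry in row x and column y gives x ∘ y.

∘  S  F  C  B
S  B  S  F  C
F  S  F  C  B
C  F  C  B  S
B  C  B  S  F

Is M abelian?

Yes

Check whether the table is symmetric across its main diagonal.
Every entry (row x, col y) equals the entry (row y, col x), so M is abelian.
(In fact M ≅ the cyclic group Z_4.)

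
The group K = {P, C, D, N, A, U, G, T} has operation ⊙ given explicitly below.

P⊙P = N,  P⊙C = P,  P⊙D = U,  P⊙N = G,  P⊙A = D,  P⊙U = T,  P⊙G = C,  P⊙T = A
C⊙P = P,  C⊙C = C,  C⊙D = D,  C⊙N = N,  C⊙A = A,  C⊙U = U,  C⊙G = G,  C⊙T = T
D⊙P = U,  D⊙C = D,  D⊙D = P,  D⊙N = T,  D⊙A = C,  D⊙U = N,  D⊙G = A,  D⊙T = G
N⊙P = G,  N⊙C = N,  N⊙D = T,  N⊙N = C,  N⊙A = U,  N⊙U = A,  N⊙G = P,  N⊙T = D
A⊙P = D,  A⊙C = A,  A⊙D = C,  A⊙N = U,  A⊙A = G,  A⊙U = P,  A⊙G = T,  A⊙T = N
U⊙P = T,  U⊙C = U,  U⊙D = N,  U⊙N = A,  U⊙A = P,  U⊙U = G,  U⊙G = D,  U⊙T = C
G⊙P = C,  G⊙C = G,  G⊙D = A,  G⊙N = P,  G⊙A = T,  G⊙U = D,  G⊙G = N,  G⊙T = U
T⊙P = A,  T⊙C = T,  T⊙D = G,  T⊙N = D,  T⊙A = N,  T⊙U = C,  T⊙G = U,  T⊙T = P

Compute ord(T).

8

The identity element is C (its row matches the header).
T^1 = T
T^2 = T ⊙ T = P
T^3 = P ⊙ T = A
T^4 = A ⊙ T = N
T^5 = N ⊙ T = D
T^6 = D ⊙ T = G
T^7 = G ⊙ T = U
T^8 = U ⊙ T = C
The first power of T equal to the identity is T^8, so ord(T) = 8.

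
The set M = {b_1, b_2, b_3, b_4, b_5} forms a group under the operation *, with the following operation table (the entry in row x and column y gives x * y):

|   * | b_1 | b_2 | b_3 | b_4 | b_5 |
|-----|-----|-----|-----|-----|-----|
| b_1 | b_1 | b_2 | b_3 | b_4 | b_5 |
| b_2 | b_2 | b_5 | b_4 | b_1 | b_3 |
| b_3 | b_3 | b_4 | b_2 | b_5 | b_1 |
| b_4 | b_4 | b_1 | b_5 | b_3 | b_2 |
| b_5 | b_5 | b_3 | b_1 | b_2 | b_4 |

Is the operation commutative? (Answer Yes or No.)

Check whether the table is symmetric across its main diagonal.
Every entry (row x, col y) equals the entry (row y, col x), so M is abelian.

Yes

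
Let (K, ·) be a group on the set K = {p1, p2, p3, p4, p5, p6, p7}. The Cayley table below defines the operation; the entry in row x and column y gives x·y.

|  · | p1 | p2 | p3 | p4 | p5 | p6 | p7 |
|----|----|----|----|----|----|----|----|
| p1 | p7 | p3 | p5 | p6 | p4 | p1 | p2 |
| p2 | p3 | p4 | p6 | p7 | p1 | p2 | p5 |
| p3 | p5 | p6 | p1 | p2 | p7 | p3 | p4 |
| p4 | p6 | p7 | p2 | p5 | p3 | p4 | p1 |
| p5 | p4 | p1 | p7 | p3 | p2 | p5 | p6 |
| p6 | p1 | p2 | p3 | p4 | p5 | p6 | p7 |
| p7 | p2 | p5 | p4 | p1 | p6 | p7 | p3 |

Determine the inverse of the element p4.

p1

First locate the identity: row p6 matches the header, so p6 is the identity.
Scan row p4 for p6: p4·p1 = p6. Hence p4^(-1) = p1.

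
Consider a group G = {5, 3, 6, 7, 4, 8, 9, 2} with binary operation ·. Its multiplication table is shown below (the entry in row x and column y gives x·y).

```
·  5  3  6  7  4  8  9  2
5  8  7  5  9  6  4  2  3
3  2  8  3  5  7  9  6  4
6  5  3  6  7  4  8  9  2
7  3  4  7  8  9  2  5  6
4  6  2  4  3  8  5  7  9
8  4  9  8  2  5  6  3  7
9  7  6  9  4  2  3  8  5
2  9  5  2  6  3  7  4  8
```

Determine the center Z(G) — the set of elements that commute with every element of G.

An element z is central iff its row equals its column in the table.
For 3: 3·7 = 5 ≠ 4 = 7·3, so 3 ∉ Z.
Checking each element this way leaves Z(G) = {6, 8}.

{6, 8}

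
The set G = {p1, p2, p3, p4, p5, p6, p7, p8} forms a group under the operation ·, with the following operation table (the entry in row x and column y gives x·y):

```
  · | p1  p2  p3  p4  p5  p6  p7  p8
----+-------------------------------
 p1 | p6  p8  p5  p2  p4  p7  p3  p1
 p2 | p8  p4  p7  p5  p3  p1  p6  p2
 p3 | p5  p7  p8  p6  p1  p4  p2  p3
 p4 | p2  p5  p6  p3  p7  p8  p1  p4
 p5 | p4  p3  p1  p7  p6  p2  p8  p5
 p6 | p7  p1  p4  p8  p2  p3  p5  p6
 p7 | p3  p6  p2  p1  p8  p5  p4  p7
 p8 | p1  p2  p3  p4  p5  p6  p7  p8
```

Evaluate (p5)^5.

p1

p5^1 = p5
p5^2 = p5·p5 = p6
p5^3 = p6·p5 = p2
p5^4 = p2·p5 = p3
p5^5 = p3·p5 = p1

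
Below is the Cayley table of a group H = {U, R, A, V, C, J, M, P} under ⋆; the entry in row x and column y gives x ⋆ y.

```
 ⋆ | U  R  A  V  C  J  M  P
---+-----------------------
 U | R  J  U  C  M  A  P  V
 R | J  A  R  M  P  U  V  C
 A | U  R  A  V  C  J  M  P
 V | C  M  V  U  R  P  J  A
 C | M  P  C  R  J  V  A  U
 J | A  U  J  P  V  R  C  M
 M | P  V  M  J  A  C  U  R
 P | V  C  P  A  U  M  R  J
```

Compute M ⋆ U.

P

Read row M, column U: M ⋆ U = P.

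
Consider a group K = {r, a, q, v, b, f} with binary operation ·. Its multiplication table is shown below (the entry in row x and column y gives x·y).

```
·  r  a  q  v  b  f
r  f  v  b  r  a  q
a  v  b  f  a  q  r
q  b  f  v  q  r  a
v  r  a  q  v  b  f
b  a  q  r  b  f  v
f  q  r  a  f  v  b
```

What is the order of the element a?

6

The identity element is v (its row matches the header).
a^1 = a
a^2 = a·a = b
a^3 = b·a = q
a^4 = q·a = f
a^5 = f·a = r
a^6 = r·a = v
The first power of a equal to the identity is a^6, so ord(a) = 6.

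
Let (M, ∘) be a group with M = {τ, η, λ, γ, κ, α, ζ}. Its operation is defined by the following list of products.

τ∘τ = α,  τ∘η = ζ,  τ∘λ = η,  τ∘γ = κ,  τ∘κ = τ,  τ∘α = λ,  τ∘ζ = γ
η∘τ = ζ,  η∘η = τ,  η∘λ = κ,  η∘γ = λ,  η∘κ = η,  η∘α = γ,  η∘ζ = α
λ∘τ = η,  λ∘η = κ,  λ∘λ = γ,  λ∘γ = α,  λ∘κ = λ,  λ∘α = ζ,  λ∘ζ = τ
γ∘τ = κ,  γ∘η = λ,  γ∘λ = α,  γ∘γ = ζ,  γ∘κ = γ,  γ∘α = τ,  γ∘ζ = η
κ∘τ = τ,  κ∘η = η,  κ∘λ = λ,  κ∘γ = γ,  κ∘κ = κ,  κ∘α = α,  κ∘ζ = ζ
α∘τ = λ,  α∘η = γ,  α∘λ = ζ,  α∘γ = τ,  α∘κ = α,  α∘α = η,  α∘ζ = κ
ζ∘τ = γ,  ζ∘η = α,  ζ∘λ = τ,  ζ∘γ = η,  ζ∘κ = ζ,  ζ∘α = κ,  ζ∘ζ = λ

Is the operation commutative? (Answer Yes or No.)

Check whether the table is symmetric across its main diagonal.
Every entry (row x, col y) equals the entry (row y, col x), so M is abelian.
(In fact M ≅ the cyclic group Z_7.)

Yes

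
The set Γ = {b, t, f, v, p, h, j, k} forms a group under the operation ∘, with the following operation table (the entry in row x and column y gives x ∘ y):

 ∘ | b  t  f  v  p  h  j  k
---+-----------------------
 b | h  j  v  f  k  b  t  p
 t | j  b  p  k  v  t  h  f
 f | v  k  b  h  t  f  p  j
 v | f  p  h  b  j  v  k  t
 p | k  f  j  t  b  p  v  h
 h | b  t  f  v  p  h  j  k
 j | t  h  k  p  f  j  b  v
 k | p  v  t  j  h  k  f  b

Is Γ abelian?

t ∘ k = f but k ∘ t = v.
Since t and k do not commute, Γ is not abelian.

No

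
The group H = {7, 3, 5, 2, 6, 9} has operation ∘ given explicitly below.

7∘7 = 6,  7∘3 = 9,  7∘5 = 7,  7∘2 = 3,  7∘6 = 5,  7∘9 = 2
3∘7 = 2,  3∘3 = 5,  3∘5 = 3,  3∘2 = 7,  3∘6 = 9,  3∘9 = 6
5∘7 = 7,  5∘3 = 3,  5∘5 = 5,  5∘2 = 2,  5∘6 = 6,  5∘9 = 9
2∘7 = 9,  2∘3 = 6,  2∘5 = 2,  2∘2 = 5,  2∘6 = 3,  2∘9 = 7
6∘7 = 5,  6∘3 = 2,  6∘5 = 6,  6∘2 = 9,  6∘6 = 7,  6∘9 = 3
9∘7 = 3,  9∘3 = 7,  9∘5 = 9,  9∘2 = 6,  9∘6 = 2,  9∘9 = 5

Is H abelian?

No

7 ∘ 9 = 2 but 9 ∘ 7 = 3.
Since 7 and 9 do not commute, H is not abelian.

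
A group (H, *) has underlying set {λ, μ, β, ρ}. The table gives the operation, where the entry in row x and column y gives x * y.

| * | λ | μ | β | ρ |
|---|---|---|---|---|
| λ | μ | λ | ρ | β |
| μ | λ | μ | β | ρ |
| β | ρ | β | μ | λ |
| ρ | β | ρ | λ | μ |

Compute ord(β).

2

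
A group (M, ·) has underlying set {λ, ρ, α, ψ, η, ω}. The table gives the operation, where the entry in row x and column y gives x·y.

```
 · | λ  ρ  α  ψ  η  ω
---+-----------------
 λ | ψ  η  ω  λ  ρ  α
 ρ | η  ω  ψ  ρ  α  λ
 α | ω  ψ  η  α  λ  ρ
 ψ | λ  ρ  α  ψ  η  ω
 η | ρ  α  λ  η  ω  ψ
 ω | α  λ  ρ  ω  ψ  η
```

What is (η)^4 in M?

η^1 = η
η^2 = η·η = ω
η^3 = ω·η = ψ
η^4 = ψ·η = η

η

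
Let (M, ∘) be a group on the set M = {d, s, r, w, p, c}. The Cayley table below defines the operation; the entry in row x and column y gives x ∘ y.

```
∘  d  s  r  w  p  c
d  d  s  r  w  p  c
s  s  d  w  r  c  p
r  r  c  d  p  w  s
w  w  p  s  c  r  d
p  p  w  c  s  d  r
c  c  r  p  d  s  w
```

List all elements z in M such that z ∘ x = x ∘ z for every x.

{d}

An element z is central iff its row equals its column in the table.
For c: c ∘ p = s ≠ r = p ∘ c, so c ∉ Z.
Checking each element this way leaves Z(M) = {d}.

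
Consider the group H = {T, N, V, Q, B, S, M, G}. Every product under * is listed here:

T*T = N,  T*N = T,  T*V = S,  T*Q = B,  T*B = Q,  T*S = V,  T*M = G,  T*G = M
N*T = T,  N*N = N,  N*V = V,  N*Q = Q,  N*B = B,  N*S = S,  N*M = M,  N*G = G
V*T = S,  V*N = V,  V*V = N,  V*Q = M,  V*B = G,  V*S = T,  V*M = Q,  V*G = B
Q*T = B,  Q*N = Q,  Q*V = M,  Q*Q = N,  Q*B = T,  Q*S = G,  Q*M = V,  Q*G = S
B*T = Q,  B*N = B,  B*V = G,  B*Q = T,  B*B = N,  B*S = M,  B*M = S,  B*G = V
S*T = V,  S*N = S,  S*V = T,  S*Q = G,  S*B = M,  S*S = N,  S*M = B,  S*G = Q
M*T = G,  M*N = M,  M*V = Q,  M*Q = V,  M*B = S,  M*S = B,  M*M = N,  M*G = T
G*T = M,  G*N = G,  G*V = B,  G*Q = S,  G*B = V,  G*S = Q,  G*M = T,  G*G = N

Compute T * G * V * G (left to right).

T * G = M
M * V = Q
Q * G = S

S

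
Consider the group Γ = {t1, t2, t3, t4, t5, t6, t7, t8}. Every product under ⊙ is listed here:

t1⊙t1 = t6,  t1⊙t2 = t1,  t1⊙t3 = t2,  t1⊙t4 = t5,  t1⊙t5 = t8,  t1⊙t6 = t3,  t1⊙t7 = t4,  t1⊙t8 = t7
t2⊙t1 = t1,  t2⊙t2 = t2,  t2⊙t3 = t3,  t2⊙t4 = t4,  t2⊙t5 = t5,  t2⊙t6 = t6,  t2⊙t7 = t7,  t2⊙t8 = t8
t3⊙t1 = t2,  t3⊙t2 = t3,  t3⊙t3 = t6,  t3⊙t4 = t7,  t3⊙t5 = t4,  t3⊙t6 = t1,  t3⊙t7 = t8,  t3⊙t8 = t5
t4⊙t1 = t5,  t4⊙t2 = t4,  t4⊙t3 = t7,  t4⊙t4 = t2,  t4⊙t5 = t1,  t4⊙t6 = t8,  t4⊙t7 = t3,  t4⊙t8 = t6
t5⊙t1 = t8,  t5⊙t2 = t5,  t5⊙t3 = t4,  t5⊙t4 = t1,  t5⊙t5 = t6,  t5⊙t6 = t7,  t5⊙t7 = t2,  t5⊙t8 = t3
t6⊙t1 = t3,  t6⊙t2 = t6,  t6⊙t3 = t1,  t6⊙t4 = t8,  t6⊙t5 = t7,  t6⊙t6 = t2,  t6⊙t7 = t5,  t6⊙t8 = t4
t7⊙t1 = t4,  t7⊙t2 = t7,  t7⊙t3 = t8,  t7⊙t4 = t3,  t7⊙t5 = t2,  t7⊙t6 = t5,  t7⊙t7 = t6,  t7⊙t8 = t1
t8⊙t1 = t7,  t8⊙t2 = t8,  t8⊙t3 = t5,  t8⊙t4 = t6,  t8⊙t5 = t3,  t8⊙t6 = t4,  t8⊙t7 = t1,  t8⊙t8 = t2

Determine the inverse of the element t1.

First locate the identity: row t2 matches the header, so t2 is the identity.
Scan row t1 for t2: t1 ⊙ t3 = t2. Hence t1^(-1) = t3.
(Structurally, Γ here is isomorphic to Z_2 x Z_4.)

t3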